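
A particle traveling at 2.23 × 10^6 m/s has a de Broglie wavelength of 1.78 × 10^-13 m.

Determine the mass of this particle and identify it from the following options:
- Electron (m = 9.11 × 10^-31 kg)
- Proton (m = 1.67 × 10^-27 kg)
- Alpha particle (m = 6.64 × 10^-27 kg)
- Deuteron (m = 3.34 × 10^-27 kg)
The particle is a proton.

From λ = h/(mv), solve for mass:

m = h/(λv)
m = (6.626 × 10^-34 J·s) / (1.78 × 10^-13 m × 2.23 × 10^6 m/s)
m = 1.67 × 10^-27 kg

Comparing with the listed masses, this is closest to a proton.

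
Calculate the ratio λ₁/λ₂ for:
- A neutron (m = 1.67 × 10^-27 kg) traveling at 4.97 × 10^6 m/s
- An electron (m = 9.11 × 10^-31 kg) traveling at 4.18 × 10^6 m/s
λ₁/λ₂ = 4.59 × 10^-4

Using λ = h/(mv):

λ₁ = h/(m₁v₁) = 7.98 × 10^-14 m
λ₂ = h/(m₂v₂) = 1.74 × 10^-10 m

Ratio λ₁/λ₂ = (m₂v₂)/(m₁v₁)
         = (9.11 × 10^-31 kg × 4.18 × 10^6 m/s) / (1.67 × 10^-27 kg × 4.97 × 10^6 m/s)
         = 4.59 × 10^-4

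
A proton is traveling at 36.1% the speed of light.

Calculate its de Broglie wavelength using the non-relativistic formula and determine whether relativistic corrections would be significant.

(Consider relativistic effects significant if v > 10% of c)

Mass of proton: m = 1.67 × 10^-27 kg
Yes, relativistic corrections are needed.

Using the non-relativistic de Broglie formula λ = h/(mv):

v = 36.1% × c = 1.082 × 10^8 m/s

λ = h/(mv)
λ = (6.626 × 10^-34 J·s) / (1.67 × 10^-27 kg × 1.082 × 10^8 m/s)
λ = 3.67 × 10^-15 m

Since v = 36.1% of c > 10% of c, relativistic corrections ARE significant and the actual wavelength would differ from this non-relativistic estimate.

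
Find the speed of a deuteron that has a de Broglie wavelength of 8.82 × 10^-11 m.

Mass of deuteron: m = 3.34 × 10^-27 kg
2.25 × 10^3 m/s

From the de Broglie relation λ = h/(mv), we solve for v:

v = h/(mλ)
v = (6.626 × 10^-34 J·s) / (3.34 × 10^-27 kg × 8.82 × 10^-11 m)
v = 2.25 × 10^3 m/s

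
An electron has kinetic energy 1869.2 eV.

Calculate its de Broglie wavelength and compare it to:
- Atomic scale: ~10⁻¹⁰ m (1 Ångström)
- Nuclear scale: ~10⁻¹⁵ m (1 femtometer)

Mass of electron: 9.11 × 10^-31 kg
λ = 2.84 × 10^-11 m, which is between nuclear and atomic scales.

Using λ = h/√(2mKE):

KE = 1869.2 eV = 2.995 × 10^-16 J

λ = h/√(2mKE)
λ = (6.626 × 10^-34 J·s) / √(2 × 9.11 × 10^-31 kg × 2.995 × 10^-16 J)
λ = 2.84 × 10^-11 m

Comparison:
- Atomic scale (10⁻¹⁰ m): λ is 0.28× this size
- Nuclear scale (10⁻¹⁵ m): λ is 2.8e+04× this size

The wavelength is between nuclear and atomic scales.

This wavelength is appropriate for probing atomic structure but too large for nuclear physics experiments.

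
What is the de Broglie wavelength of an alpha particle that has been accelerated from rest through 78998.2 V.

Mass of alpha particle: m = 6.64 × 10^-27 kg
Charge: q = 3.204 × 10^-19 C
3.61 × 10^-14 m

When a particle is accelerated through voltage V, it gains kinetic energy KE = qV.

The de Broglie wavelength is then λ = h/√(2mqV):

λ = h/√(2mqV)
λ = (6.626 × 10^-34 J·s) / √(2 × 6.64 × 10^-27 kg × 3.204 × 10^-19 C × 78998.2 V)
λ = 3.61 × 10^-14 m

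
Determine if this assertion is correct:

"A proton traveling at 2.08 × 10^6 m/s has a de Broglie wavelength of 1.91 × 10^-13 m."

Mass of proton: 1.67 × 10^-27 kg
True

The claim is correct.

Using λ = h/(mv):
λ = (6.626 × 10^-34 J·s) / (1.67 × 10^-27 kg × 2.08 × 10^6 m/s)
λ = 1.91 × 10^-13 m

This matches the claimed value.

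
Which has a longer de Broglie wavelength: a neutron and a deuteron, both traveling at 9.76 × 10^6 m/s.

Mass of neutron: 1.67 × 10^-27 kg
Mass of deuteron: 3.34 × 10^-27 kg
The neutron has the longer wavelength.

Using λ = h/(mv), since both particles have the same velocity, the wavelength depends only on mass.

For neutron: λ₁ = h/(m₁v) = 4.07 × 10^-14 m
For deuteron: λ₂ = h/(m₂v) = 2.03 × 10^-14 m

Since λ ∝ 1/m at constant velocity, the lighter particle has the longer wavelength.

The neutron has the longer de Broglie wavelength.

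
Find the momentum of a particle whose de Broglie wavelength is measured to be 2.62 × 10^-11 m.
2.53 × 10^-23 kg·m/s

From the de Broglie relation λ = h/p, we solve for p:

p = h/λ
p = (6.626 × 10^-34 J·s) / (2.62 × 10^-11 m)
p = 2.53 × 10^-23 kg·m/s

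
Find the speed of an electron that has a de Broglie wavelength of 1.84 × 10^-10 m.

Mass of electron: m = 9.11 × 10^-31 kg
3.95 × 10^6 m/s

From the de Broglie relation λ = h/(mv), we solve for v:

v = h/(mλ)
v = (6.626 × 10^-34 J·s) / (9.11 × 10^-31 kg × 1.84 × 10^-10 m)
v = 3.95 × 10^6 m/s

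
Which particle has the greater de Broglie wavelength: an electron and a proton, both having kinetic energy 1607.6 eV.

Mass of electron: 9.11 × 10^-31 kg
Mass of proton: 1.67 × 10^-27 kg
The electron has the longer wavelength.

Using λ = h/√(2mKE):

For electron: λ₁ = h/√(2m₁KE) = 3.06 × 10^-11 m
For proton: λ₂ = h/√(2m₂KE) = 7.14 × 10^-13 m

Since λ ∝ 1/√m at constant kinetic energy, the lighter particle has the longer wavelength.

The electron has the longer de Broglie wavelength.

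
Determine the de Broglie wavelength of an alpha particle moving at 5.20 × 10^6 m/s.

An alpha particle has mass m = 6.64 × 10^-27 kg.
1.92 × 10^-14 m

Using the de Broglie relation λ = h/(mv):

λ = h/(mv)
λ = (6.626 × 10^-34 J·s) / (6.64 × 10^-27 kg × 5.20 × 10^6 m/s)
λ = 1.92 × 10^-14 m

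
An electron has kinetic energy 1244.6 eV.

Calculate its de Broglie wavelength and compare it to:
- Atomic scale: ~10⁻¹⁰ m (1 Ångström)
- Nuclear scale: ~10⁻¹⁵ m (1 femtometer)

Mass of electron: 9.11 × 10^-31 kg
λ = 3.48 × 10^-11 m, which is between nuclear and atomic scales.

Using λ = h/√(2mKE):

KE = 1244.6 eV = 1.994 × 10^-16 J

λ = h/√(2mKE)
λ = (6.626 × 10^-34 J·s) / √(2 × 9.11 × 10^-31 kg × 1.994 × 10^-16 J)
λ = 3.48 × 10^-11 m

Comparison:
- Atomic scale (10⁻¹⁰ m): λ is 0.35× this size
- Nuclear scale (10⁻¹⁵ m): λ is 3.5e+04× this size

The wavelength is between nuclear and atomic scales.

This wavelength is appropriate for probing atomic structure but too large for nuclear physics experiments.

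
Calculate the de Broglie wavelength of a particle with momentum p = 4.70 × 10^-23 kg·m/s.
1.41 × 10^-11 m

Using the de Broglie relation λ = h/p:

λ = h/p
λ = (6.626 × 10^-34 J·s) / (4.70 × 10^-23 kg·m/s)
λ = 1.41 × 10^-11 m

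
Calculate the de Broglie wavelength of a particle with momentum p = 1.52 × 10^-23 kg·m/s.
4.36 × 10^-11 m

Using the de Broglie relation λ = h/p:

λ = h/p
λ = (6.626 × 10^-34 J·s) / (1.52 × 10^-23 kg·m/s)
λ = 4.36 × 10^-11 m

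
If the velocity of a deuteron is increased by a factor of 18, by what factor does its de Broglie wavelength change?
The wavelength decreases by a factor of 18.

From λ = h/(mv), the wavelength is inversely proportional to velocity:

λ ∝ 1/v

If v → 18v, then λ → λ/18

When velocity is increased by a factor of 18, the wavelength decreases by a factor of 18.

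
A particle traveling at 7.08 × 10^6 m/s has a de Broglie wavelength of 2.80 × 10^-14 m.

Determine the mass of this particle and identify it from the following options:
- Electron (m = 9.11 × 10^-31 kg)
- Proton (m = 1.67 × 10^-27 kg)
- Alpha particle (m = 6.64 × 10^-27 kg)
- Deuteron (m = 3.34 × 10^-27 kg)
The particle is a deuteron.

From λ = h/(mv), solve for mass:

m = h/(λv)
m = (6.626 × 10^-34 J·s) / (2.80 × 10^-14 m × 7.08 × 10^6 m/s)
m = 3.34 × 10^-27 kg

Comparing with the listed masses, this is closest to a deuteron.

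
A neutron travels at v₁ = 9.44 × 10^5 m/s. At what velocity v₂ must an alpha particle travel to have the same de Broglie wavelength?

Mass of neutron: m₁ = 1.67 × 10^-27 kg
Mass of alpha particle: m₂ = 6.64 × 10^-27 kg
v₂ = 2.37 × 10^5 m/s

For equal de Broglie wavelengths: λ₁ = λ₂

h/(m₁v₁) = h/(m₂v₂)
m₁v₁ = m₂v₂
v₂ = v₁ · (m₁/m₂)

v₂ = 9.44 × 10^5 m/s × (1.67 × 10^-27 kg / 6.64 × 10^-27 kg)
v₂ = 2.37 × 10^5 m/s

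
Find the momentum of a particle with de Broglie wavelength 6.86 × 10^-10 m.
9.66 × 10^-25 kg·m/s

From the de Broglie relation λ = h/p, we solve for p:

p = h/λ
p = (6.626 × 10^-34 J·s) / (6.86 × 10^-10 m)
p = 9.66 × 10^-25 kg·m/s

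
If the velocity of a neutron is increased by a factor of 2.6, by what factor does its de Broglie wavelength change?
The wavelength decreases by a factor of 2.6.

From λ = h/(mv), the wavelength is inversely proportional to velocity:

λ ∝ 1/v

If v → 2.6v, then λ → λ/2.6

When velocity is increased by a factor of 2.6, the wavelength decreases by a factor of 2.6.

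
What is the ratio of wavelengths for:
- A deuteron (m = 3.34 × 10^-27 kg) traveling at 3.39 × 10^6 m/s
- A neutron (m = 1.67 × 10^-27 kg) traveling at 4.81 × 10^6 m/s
λ₁/λ₂ = 0.709

Using λ = h/(mv):

λ₁ = h/(m₁v₁) = 5.85 × 10^-14 m
λ₂ = h/(m₂v₂) = 8.25 × 10^-14 m

Ratio λ₁/λ₂ = (m₂v₂)/(m₁v₁)
         = (1.67 × 10^-27 kg × 4.81 × 10^6 m/s) / (3.34 × 10^-27 kg × 3.39 × 10^6 m/s)
         = 0.709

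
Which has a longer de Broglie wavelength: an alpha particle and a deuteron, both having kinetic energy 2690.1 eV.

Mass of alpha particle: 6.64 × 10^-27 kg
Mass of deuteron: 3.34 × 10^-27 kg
The deuteron has the longer wavelength.

Using λ = h/√(2mKE):

For alpha particle: λ₁ = h/√(2m₁KE) = 2.77 × 10^-13 m
For deuteron: λ₂ = h/√(2m₂KE) = 3.91 × 10^-13 m

Since λ ∝ 1/√m at constant kinetic energy, the lighter particle has the longer wavelength.

The deuteron has the longer de Broglie wavelength.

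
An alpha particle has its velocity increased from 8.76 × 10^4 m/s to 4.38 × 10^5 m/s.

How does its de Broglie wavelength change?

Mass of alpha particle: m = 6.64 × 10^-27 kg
The wavelength decreases by a factor of 5.

Using λ = h/(mv):

Initial wavelength: λ₁ = h/(mv₁) = 1.14 × 10^-12 m
Final wavelength: λ₂ = h/(mv₂) = 2.28 × 10^-13 m

Since λ ∝ 1/v, when velocity increases by a factor of 5, the wavelength decreases by a factor of 5.

λ₂/λ₁ = v₁/v₂ = 1/5

The wavelength decreases by a factor of 5.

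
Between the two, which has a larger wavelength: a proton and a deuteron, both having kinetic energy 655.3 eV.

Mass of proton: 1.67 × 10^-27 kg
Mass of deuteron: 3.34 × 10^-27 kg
The proton has the longer wavelength.

Using λ = h/√(2mKE):

For proton: λ₁ = h/√(2m₁KE) = 1.12 × 10^-12 m
For deuteron: λ₂ = h/√(2m₂KE) = 7.91 × 10^-13 m

Since λ ∝ 1/√m at constant kinetic energy, the lighter particle has the longer wavelength.

The proton has the longer de Broglie wavelength.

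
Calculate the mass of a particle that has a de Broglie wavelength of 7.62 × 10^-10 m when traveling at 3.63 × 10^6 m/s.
2.40 × 10^-31 kg

From the de Broglie relation λ = h/(mv), we solve for m:

m = h/(λv)
m = (6.626 × 10^-34 J·s) / (7.62 × 10^-10 m × 3.63 × 10^6 m/s)
m = 2.40 × 10^-31 kg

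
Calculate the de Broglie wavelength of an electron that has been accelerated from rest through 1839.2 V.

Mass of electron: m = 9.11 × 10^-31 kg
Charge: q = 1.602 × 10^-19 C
2.86 × 10^-11 m

When a particle is accelerated through voltage V, it gains kinetic energy KE = qV.

The de Broglie wavelength is then λ = h/√(2mqV):

λ = h/√(2mqV)
λ = (6.626 × 10^-34 J·s) / √(2 × 9.11 × 10^-31 kg × 1.602 × 10^-19 C × 1839.2 V)
λ = 2.86 × 10^-11 m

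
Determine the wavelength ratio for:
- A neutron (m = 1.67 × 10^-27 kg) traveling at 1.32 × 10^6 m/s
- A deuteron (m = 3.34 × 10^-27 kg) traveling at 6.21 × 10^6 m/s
λ₁/λ₂ = 9.41

Using λ = h/(mv):

λ₁ = h/(m₁v₁) = 3.01 × 10^-13 m
λ₂ = h/(m₂v₂) = 3.19 × 10^-14 m

Ratio λ₁/λ₂ = (m₂v₂)/(m₁v₁)
         = (3.34 × 10^-27 kg × 6.21 × 10^6 m/s) / (1.67 × 10^-27 kg × 1.32 × 10^6 m/s)
         = 9.41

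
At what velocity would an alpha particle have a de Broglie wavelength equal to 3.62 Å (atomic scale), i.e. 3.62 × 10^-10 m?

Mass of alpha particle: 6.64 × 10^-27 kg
2.76 × 10^2 m/s

From λ = h/(mv), solve for v:

v = h/(mλ)
v = (6.626 × 10^-34 J·s) / (6.64 × 10^-27 kg × 3.62 × 10^-10 m)
v = 2.76 × 10^2 m/s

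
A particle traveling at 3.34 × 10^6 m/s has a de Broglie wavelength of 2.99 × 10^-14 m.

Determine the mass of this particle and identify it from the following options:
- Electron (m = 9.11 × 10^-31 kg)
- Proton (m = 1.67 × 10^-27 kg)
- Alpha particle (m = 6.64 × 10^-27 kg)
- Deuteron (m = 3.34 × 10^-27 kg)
The particle is an alpha particle.

From λ = h/(mv), solve for mass:

m = h/(λv)
m = (6.626 × 10^-34 J·s) / (2.99 × 10^-14 m × 3.34 × 10^6 m/s)
m = 6.63 × 10^-27 kg

Comparing with the listed masses, this is closest to an alpha particle.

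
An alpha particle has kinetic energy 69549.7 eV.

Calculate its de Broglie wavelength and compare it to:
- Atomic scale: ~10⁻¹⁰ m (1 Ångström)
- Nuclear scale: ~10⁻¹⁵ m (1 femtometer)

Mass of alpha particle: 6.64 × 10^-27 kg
λ = 5.45 × 10^-14 m, which is between nuclear and atomic scales.

Using λ = h/√(2mKE):

KE = 69549.7 eV = 1.114 × 10^-14 J

λ = h/√(2mKE)
λ = (6.626 × 10^-34 J·s) / √(2 × 6.64 × 10^-27 kg × 1.114 × 10^-14 J)
λ = 5.45 × 10^-14 m

Comparison:
- Atomic scale (10⁻¹⁰ m): λ is 0.00054× this size
- Nuclear scale (10⁻¹⁵ m): λ is 54× this size

The wavelength is between nuclear and atomic scales.

This wavelength is appropriate for probing atomic structure but too large for nuclear physics experiments.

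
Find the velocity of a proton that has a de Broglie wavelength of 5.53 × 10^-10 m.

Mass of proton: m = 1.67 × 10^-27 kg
7.17 × 10^2 m/s

From the de Broglie relation λ = h/(mv), we solve for v:

v = h/(mλ)
v = (6.626 × 10^-34 J·s) / (1.67 × 10^-27 kg × 5.53 × 10^-10 m)
v = 7.17 × 10^2 m/s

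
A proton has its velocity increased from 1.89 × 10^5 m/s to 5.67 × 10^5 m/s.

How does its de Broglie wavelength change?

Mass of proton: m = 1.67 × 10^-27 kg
The wavelength decreases by a factor of 3.

Using λ = h/(mv):

Initial wavelength: λ₁ = h/(mv₁) = 2.10 × 10^-12 m
Final wavelength: λ₂ = h/(mv₂) = 7.00 × 10^-13 m

Since λ ∝ 1/v, when velocity increases by a factor of 3, the wavelength decreases by a factor of 3.

λ₂/λ₁ = v₁/v₂ = 1/3

The wavelength decreases by a factor of 3.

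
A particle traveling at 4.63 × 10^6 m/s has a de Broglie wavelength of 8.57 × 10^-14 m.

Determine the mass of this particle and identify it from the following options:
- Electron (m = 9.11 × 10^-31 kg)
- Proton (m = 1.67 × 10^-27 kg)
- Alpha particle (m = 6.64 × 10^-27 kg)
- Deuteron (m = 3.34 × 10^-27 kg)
The particle is a proton.

From λ = h/(mv), solve for mass:

m = h/(λv)
m = (6.626 × 10^-34 J·s) / (8.57 × 10^-14 m × 4.63 × 10^6 m/s)
m = 1.67 × 10^-27 kg

Comparing with the listed masses, this is closest to a proton.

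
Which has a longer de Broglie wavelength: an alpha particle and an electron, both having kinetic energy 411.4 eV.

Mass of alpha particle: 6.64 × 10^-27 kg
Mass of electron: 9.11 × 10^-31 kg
The electron has the longer wavelength.

Using λ = h/√(2mKE):

For alpha particle: λ₁ = h/√(2m₁KE) = 7.08 × 10^-13 m
For electron: λ₂ = h/√(2m₂KE) = 6.05 × 10^-11 m

Since λ ∝ 1/√m at constant kinetic energy, the lighter particle has the longer wavelength.

The electron has the longer de Broglie wavelength.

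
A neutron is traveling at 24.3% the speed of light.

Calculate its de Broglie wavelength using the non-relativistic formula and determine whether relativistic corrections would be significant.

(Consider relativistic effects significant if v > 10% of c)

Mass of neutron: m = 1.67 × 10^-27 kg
Yes, relativistic corrections are needed.

Using the non-relativistic de Broglie formula λ = h/(mv):

v = 24.3% × c = 7.285 × 10^7 m/s

λ = h/(mv)
λ = (6.626 × 10^-34 J·s) / (1.67 × 10^-27 kg × 7.285 × 10^7 m/s)
λ = 5.45 × 10^-15 m

Since v = 24.3% of c > 10% of c, relativistic corrections ARE significant and the actual wavelength would differ from this non-relativistic estimate.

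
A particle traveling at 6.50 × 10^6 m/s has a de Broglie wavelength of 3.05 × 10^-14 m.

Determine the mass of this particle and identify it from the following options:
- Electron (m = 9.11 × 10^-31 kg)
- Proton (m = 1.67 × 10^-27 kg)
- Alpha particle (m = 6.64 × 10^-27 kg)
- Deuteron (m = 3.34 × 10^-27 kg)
The particle is a deuteron.

From λ = h/(mv), solve for mass:

m = h/(λv)
m = (6.626 × 10^-34 J·s) / (3.05 × 10^-14 m × 6.50 × 10^6 m/s)
m = 3.34 × 10^-27 kg

Comparing with the listed masses, this is closest to a deuteron.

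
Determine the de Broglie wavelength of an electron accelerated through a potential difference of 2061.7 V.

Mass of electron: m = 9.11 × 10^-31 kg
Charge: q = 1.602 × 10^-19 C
2.70 × 10^-11 m

When a particle is accelerated through voltage V, it gains kinetic energy KE = qV.

The de Broglie wavelength is then λ = h/√(2mqV):

λ = h/√(2mqV)
λ = (6.626 × 10^-34 J·s) / √(2 × 9.11 × 10^-31 kg × 1.602 × 10^-19 C × 2061.7 V)
λ = 2.70 × 10^-11 m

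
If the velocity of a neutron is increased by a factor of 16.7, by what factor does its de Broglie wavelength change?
The wavelength decreases by a factor of 16.7.

From λ = h/(mv), the wavelength is inversely proportional to velocity:

λ ∝ 1/v

If v → 16.7v, then λ → λ/16.7

When velocity is increased by a factor of 16.7, the wavelength decreases by a factor of 16.7.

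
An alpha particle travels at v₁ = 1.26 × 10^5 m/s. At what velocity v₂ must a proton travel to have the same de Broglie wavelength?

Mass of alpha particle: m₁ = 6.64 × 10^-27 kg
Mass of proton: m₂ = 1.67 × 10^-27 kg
v₂ = 5.01 × 10^5 m/s

For equal de Broglie wavelengths: λ₁ = λ₂

h/(m₁v₁) = h/(m₂v₂)
m₁v₁ = m₂v₂
v₂ = v₁ · (m₁/m₂)

v₂ = 1.26 × 10^5 m/s × (6.64 × 10^-27 kg / 1.67 × 10^-27 kg)
v₂ = 5.01 × 10^5 m/s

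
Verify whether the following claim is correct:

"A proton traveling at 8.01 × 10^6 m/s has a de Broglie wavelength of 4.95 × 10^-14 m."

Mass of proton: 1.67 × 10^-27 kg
True

The claim is correct.

Using λ = h/(mv):
λ = (6.626 × 10^-34 J·s) / (1.67 × 10^-27 kg × 8.01 × 10^6 m/s)
λ = 4.95 × 10^-14 m

This matches the claimed value.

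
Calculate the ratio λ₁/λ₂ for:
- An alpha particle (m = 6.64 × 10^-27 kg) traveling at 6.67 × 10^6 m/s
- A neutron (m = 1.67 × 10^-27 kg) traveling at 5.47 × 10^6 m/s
λ₁/λ₂ = 0.206

Using λ = h/(mv):

λ₁ = h/(m₁v₁) = 1.50 × 10^-14 m
λ₂ = h/(m₂v₂) = 7.25 × 10^-14 m

Ratio λ₁/λ₂ = (m₂v₂)/(m₁v₁)
         = (1.67 × 10^-27 kg × 5.47 × 10^6 m/s) / (6.64 × 10^-27 kg × 6.67 × 10^6 m/s)
         = 0.206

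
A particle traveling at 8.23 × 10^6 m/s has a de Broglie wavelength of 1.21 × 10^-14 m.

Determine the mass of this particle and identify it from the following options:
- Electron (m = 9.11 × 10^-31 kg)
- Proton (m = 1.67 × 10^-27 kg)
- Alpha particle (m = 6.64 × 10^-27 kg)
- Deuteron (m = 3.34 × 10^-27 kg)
The particle is an alpha particle.

From λ = h/(mv), solve for mass:

m = h/(λv)
m = (6.626 × 10^-34 J·s) / (1.21 × 10^-14 m × 8.23 × 10^6 m/s)
m = 6.65 × 10^-27 kg

Comparing with the listed masses, this is closest to an alpha particle.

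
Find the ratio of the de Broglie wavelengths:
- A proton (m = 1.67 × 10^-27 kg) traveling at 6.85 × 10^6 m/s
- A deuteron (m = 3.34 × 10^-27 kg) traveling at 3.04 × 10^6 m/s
λ₁/λ₂ = 0.888

Using λ = h/(mv):

λ₁ = h/(m₁v₁) = 5.79 × 10^-14 m
λ₂ = h/(m₂v₂) = 6.53 × 10^-14 m

Ratio λ₁/λ₂ = (m₂v₂)/(m₁v₁)
         = (3.34 × 10^-27 kg × 3.04 × 10^6 m/s) / (1.67 × 10^-27 kg × 6.85 × 10^6 m/s)
         = 0.888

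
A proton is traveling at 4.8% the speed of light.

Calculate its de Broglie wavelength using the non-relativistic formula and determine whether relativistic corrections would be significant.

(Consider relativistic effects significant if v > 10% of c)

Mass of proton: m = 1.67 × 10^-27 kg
No, relativistic corrections are not needed.

Using the non-relativistic de Broglie formula λ = h/(mv):

v = 4.8% × c = 1.439 × 10^7 m/s

λ = h/(mv)
λ = (6.626 × 10^-34 J·s) / (1.67 × 10^-27 kg × 1.439 × 10^7 m/s)
λ = 2.76 × 10^-14 m

Since v = 4.8% of c < 10% of c, relativistic corrections are NOT significant and this non-relativistic result is a good approximation.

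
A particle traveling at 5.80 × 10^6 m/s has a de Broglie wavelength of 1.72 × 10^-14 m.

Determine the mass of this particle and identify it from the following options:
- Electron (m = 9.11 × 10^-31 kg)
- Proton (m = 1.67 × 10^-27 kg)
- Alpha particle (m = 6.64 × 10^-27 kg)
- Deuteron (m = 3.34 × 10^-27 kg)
The particle is an alpha particle.

From λ = h/(mv), solve for mass:

m = h/(λv)
m = (6.626 × 10^-34 J·s) / (1.72 × 10^-14 m × 5.80 × 10^6 m/s)
m = 6.64 × 10^-27 kg

Comparing with the listed masses, this is closest to an alpha particle.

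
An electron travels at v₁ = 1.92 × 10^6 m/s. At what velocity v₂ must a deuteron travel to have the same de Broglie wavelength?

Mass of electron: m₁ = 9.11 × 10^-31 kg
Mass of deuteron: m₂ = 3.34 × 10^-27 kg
v₂ = 5.24 × 10^2 m/s

For equal de Broglie wavelengths: λ₁ = λ₂

h/(m₁v₁) = h/(m₂v₂)
m₁v₁ = m₂v₂
v₂ = v₁ · (m₁/m₂)

v₂ = 1.92 × 10^6 m/s × (9.11 × 10^-31 kg / 3.34 × 10^-27 kg)
v₂ = 5.24 × 10^2 m/s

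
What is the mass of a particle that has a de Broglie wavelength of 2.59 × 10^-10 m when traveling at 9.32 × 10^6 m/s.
2.74 × 10^-31 kg

From the de Broglie relation λ = h/(mv), we solve for m:

m = h/(λv)
m = (6.626 × 10^-34 J·s) / (2.59 × 10^-10 m × 9.32 × 10^6 m/s)
m = 2.74 × 10^-31 kg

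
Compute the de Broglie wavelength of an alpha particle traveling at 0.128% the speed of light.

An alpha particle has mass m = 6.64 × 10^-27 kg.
2.60 × 10^-13 m

Using the de Broglie relation λ = h/(mv):

v = 0.128% × c = 3.837 × 10^5 m/s

λ = h/(mv)
λ = (6.626 × 10^-34 J·s) / (6.64 × 10^-27 kg × 3.837 × 10^5 m/s)
λ = 2.60 × 10^-13 m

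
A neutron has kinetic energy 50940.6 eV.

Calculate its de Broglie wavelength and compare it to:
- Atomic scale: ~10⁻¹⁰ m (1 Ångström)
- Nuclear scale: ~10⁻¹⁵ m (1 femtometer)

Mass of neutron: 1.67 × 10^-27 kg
λ = 1.27 × 10^-13 m, which is between nuclear and atomic scales.

Using λ = h/√(2mKE):

KE = 50940.6 eV = 8.162 × 10^-15 J

λ = h/√(2mKE)
λ = (6.626 × 10^-34 J·s) / √(2 × 1.67 × 10^-27 kg × 8.162 × 10^-15 J)
λ = 1.27 × 10^-13 m

Comparison:
- Atomic scale (10⁻¹⁰ m): λ is 0.0013× this size
- Nuclear scale (10⁻¹⁵ m): λ is 1.3e+02× this size

The wavelength is between nuclear and atomic scales.

This wavelength is appropriate for probing atomic structure but too large for nuclear physics experiments.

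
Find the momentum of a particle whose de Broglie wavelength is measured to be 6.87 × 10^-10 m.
9.64 × 10^-25 kg·m/s

From the de Broglie relation λ = h/p, we solve for p:

p = h/λ
p = (6.626 × 10^-34 J·s) / (6.87 × 10^-10 m)
p = 9.64 × 10^-25 kg·m/s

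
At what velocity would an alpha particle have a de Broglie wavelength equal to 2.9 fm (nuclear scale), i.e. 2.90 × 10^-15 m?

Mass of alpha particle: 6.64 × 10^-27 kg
3.44 × 10^7 m/s

From λ = h/(mv), solve for v:

v = h/(mλ)
v = (6.626 × 10^-34 J·s) / (6.64 × 10^-27 kg × 2.90 × 10^-15 m)
v = 3.44 × 10^7 m/s

Note: This velocity is 11.5% of the speed of light, so relativistic corrections would be needed for a more accurate calculation.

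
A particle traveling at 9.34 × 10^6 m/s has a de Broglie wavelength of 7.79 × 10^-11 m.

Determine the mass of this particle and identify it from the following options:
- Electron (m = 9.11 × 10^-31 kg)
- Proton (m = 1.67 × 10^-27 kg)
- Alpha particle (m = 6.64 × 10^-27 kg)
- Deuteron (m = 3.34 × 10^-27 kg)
The particle is an electron.

From λ = h/(mv), solve for mass:

m = h/(λv)
m = (6.626 × 10^-34 J·s) / (7.79 × 10^-11 m × 9.34 × 10^6 m/s)
m = 9.11 × 10^-31 kg

Comparing with the listed masses, this is closest to an electron.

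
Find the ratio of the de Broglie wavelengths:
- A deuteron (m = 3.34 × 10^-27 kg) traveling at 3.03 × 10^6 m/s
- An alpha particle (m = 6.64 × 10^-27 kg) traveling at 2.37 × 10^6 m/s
λ₁/λ₂ = 1.55

Using λ = h/(mv):

λ₁ = h/(m₁v₁) = 6.55 × 10^-14 m
λ₂ = h/(m₂v₂) = 4.21 × 10^-14 m

Ratio λ₁/λ₂ = (m₂v₂)/(m₁v₁)
         = (6.64 × 10^-27 kg × 2.37 × 10^6 m/s) / (3.34 × 10^-27 kg × 3.03 × 10^6 m/s)
         = 1.55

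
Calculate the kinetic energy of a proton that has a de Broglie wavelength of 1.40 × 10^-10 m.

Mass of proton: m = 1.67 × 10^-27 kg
6.71 × 10^-21 J (or 0.0419 eV)

From λ = h/√(2mKE), we solve for KE:

λ² = h²/(2mKE)
KE = h²/(2mλ²)
KE = (6.626 × 10^-34 J·s)² / (2 × 1.67 × 10^-27 kg × (1.40 × 10^-10 m)²)
KE = 6.71 × 10^-21 J
KE = 0.0419 eV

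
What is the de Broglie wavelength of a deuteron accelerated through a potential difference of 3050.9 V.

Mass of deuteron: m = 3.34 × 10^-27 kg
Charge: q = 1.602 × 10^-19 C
3.67 × 10^-13 m

When a particle is accelerated through voltage V, it gains kinetic energy KE = qV.

The de Broglie wavelength is then λ = h/√(2mqV):

λ = h/√(2mqV)
λ = (6.626 × 10^-34 J·s) / √(2 × 3.34 × 10^-27 kg × 1.602 × 10^-19 C × 3050.9 V)
λ = 3.67 × 10^-13 m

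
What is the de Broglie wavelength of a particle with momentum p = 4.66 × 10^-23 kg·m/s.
1.42 × 10^-11 m

Using the de Broglie relation λ = h/p:

λ = h/p
λ = (6.626 × 10^-34 J·s) / (4.66 × 10^-23 kg·m/s)
λ = 1.42 × 10^-11 m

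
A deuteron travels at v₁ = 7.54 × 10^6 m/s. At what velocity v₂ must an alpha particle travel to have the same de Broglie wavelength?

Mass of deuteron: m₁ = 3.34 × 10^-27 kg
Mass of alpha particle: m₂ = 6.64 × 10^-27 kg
v₂ = 3.79 × 10^6 m/s

For equal de Broglie wavelengths: λ₁ = λ₂

h/(m₁v₁) = h/(m₂v₂)
m₁v₁ = m₂v₂
v₂ = v₁ · (m₁/m₂)

v₂ = 7.54 × 10^6 m/s × (3.34 × 10^-27 kg / 6.64 × 10^-27 kg)
v₂ = 3.79 × 10^6 m/s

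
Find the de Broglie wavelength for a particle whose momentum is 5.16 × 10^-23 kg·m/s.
1.28 × 10^-11 m

Using the de Broglie relation λ = h/p:

λ = h/p
λ = (6.626 × 10^-34 J·s) / (5.16 × 10^-23 kg·m/s)
λ = 1.28 × 10^-11 m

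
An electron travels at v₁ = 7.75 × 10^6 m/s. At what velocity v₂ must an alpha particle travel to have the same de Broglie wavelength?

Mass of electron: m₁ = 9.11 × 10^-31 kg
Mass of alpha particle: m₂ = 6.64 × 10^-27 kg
v₂ = 1.06 × 10^3 m/s

For equal de Broglie wavelengths: λ₁ = λ₂

h/(m₁v₁) = h/(m₂v₂)
m₁v₁ = m₂v₂
v₂ = v₁ · (m₁/m₂)

v₂ = 7.75 × 10^6 m/s × (9.11 × 10^-31 kg / 6.64 × 10^-27 kg)
v₂ = 1.06 × 10^3 m/s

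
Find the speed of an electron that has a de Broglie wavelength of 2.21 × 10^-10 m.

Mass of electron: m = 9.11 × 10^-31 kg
3.29 × 10^6 m/s

From the de Broglie relation λ = h/(mv), we solve for v:

v = h/(mλ)
v = (6.626 × 10^-34 J·s) / (9.11 × 10^-31 kg × 2.21 × 10^-10 m)
v = 3.29 × 10^6 m/s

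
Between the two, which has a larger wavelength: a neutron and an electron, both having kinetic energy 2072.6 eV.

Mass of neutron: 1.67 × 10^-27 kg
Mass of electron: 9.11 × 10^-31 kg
The electron has the longer wavelength.

Using λ = h/√(2mKE):

For neutron: λ₁ = h/√(2m₁KE) = 6.29 × 10^-13 m
For electron: λ₂ = h/√(2m₂KE) = 2.69 × 10^-11 m

Since λ ∝ 1/√m at constant kinetic energy, the lighter particle has the longer wavelength.

The electron has the longer de Broglie wavelength.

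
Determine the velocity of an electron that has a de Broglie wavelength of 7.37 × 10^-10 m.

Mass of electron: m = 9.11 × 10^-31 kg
9.87 × 10^5 m/s

From the de Broglie relation λ = h/(mv), we solve for v:

v = h/(mλ)
v = (6.626 × 10^-34 J·s) / (9.11 × 10^-31 kg × 7.37 × 10^-10 m)
v = 9.87 × 10^5 m/s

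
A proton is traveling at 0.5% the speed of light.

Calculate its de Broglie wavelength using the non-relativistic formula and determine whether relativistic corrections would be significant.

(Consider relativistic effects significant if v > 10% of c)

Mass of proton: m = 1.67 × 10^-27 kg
No, relativistic corrections are not needed.

Using the non-relativistic de Broglie formula λ = h/(mv):

v = 0.5% × c = 1.499 × 10^6 m/s

λ = h/(mv)
λ = (6.626 × 10^-34 J·s) / (1.67 × 10^-27 kg × 1.499 × 10^6 m/s)
λ = 2.65 × 10^-13 m

Since v = 0.5% of c < 10% of c, relativistic corrections are NOT significant and this non-relativistic result is a good approximation.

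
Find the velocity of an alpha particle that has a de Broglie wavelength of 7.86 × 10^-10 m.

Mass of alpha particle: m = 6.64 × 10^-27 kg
1.27 × 10^2 m/s

From the de Broglie relation λ = h/(mv), we solve for v:

v = h/(mλ)
v = (6.626 × 10^-34 J·s) / (6.64 × 10^-27 kg × 7.86 × 10^-10 m)
v = 1.27 × 10^2 m/s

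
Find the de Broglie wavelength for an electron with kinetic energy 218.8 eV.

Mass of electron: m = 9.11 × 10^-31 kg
8.29 × 10^-11 m

Using λ = h/√(2mKE):

First convert KE to Joules: KE = 218.8 eV = 3.506 × 10^-17 J

λ = h/√(2mKE)
λ = (6.626 × 10^-34 J·s) / √(2 × 9.11 × 10^-31 kg × 3.506 × 10^-17 J)
λ = 8.29 × 10^-11 m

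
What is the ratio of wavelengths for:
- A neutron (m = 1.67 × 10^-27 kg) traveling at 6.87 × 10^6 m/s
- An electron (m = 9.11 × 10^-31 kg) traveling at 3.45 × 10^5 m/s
λ₁/λ₂ = 2.74 × 10^-5

Using λ = h/(mv):

λ₁ = h/(m₁v₁) = 5.78 × 10^-14 m
λ₂ = h/(m₂v₂) = 2.11 × 10^-9 m

Ratio λ₁/λ₂ = (m₂v₂)/(m₁v₁)
         = (9.11 × 10^-31 kg × 3.45 × 10^5 m/s) / (1.67 × 10^-27 kg × 6.87 × 10^6 m/s)
         = 2.74 × 10^-5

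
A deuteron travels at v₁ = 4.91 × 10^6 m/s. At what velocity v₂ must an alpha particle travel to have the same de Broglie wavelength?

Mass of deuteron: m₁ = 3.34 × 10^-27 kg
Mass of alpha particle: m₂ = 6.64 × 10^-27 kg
v₂ = 2.47 × 10^6 m/s

For equal de Broglie wavelengths: λ₁ = λ₂

h/(m₁v₁) = h/(m₂v₂)
m₁v₁ = m₂v₂
v₂ = v₁ · (m₁/m₂)

v₂ = 4.91 × 10^6 m/s × (3.34 × 10^-27 kg / 6.64 × 10^-27 kg)
v₂ = 2.47 × 10^6 m/s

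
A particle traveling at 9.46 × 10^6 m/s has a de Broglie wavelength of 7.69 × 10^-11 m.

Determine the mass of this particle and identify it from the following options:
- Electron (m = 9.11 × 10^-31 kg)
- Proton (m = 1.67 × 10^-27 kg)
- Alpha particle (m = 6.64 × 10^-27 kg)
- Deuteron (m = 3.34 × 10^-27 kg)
The particle is an electron.

From λ = h/(mv), solve for mass:

m = h/(λv)
m = (6.626 × 10^-34 J·s) / (7.69 × 10^-11 m × 9.46 × 10^6 m/s)
m = 9.11 × 10^-31 kg

Comparing with the listed masses, this is closest to an electron.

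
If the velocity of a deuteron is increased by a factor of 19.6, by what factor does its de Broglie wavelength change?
The wavelength decreases by a factor of 19.6.

From λ = h/(mv), the wavelength is inversely proportional to velocity:

λ ∝ 1/v

If v → 19.6v, then λ → λ/19.6

When velocity is increased by a factor of 19.6, the wavelength decreases by a factor of 19.6.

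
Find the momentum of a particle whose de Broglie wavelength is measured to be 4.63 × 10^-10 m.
1.43 × 10^-24 kg·m/s

From the de Broglie relation λ = h/p, we solve for p:

p = h/λ
p = (6.626 × 10^-34 J·s) / (4.63 × 10^-10 m)
p = 1.43 × 10^-24 kg·m/s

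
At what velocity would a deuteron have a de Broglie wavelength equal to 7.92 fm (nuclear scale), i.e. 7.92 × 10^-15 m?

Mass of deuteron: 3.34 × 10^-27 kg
2.50 × 10^7 m/s

From λ = h/(mv), solve for v:

v = h/(mλ)
v = (6.626 × 10^-34 J·s) / (3.34 × 10^-27 kg × 7.92 × 10^-15 m)
v = 2.50 × 10^7 m/s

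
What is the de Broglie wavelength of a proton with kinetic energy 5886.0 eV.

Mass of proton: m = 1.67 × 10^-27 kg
3.73 × 10^-13 m

Using λ = h/√(2mKE):

First convert KE to Joules: KE = 5886.0 eV = 9.430 × 10^-16 J

λ = h/√(2mKE)
λ = (6.626 × 10^-34 J·s) / √(2 × 1.67 × 10^-27 kg × 9.430 × 10^-16 J)
λ = 3.73 × 10^-13 m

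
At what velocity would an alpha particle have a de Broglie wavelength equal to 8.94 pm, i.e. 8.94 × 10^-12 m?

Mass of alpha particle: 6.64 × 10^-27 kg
1.12 × 10^4 m/s

From λ = h/(mv), solve for v:

v = h/(mλ)
v = (6.626 × 10^-34 J·s) / (6.64 × 10^-27 kg × 8.94 × 10^-12 m)
v = 1.12 × 10^4 m/s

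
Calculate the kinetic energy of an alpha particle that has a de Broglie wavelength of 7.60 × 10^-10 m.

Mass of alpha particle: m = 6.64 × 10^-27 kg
5.72 × 10^-23 J (or 3.57 × 10^-4 eV)

From λ = h/√(2mKE), we solve for KE:

λ² = h²/(2mKE)
KE = h²/(2mλ²)
KE = (6.626 × 10^-34 J·s)² / (2 × 6.64 × 10^-27 kg × (7.60 × 10^-10 m)²)
KE = 5.72 × 10^-23 J
KE = 3.57 × 10^-4 eV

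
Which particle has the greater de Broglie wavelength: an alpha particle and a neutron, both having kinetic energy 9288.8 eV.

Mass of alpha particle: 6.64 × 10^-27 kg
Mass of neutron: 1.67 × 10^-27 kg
The neutron has the longer wavelength.

Using λ = h/√(2mKE):

For alpha particle: λ₁ = h/√(2m₁KE) = 1.49 × 10^-13 m
For neutron: λ₂ = h/√(2m₂KE) = 2.97 × 10^-13 m

Since λ ∝ 1/√m at constant kinetic energy, the lighter particle has the longer wavelength.

The neutron has the longer de Broglie wavelength.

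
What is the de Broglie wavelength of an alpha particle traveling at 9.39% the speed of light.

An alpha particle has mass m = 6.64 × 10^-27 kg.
3.54 × 10^-15 m

Using the de Broglie relation λ = h/(mv):

v = 9.39% × c = 2.815 × 10^7 m/s

λ = h/(mv)
λ = (6.626 × 10^-34 J·s) / (6.64 × 10^-27 kg × 2.815 × 10^7 m/s)
λ = 3.54 × 10^-15 m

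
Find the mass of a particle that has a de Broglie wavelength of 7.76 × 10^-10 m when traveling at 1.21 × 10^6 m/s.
7.06 × 10^-31 kg

From the de Broglie relation λ = h/(mv), we solve for m:

m = h/(λv)
m = (6.626 × 10^-34 J·s) / (7.76 × 10^-10 m × 1.21 × 10^6 m/s)
m = 7.06 × 10^-31 kg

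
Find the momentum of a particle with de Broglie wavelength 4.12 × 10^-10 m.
1.61 × 10^-24 kg·m/s

From the de Broglie relation λ = h/p, we solve for p:

p = h/λ
p = (6.626 × 10^-34 J·s) / (4.12 × 10^-10 m)
p = 1.61 × 10^-24 kg·m/s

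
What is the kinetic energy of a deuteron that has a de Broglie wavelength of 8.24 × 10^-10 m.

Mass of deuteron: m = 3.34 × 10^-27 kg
9.68 × 10^-23 J (or 6.04 × 10^-4 eV)

From λ = h/√(2mKE), we solve for KE:

λ² = h²/(2mKE)
KE = h²/(2mλ²)
KE = (6.626 × 10^-34 J·s)² / (2 × 3.34 × 10^-27 kg × (8.24 × 10^-10 m)²)
KE = 9.68 × 10^-23 J
KE = 6.04 × 10^-4 eV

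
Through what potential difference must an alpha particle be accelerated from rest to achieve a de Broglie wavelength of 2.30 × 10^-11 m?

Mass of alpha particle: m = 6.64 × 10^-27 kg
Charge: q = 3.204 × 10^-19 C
1.95 × 10^-1 V

From λ = h/√(2mqV), we solve for V:

λ² = h²/(2mqV)
V = h²/(2mqλ²)
V = (6.626 × 10^-34 J·s)² / (2 × 6.64 × 10^-27 kg × 3.204 × 10^-19 C × (2.30 × 10^-11 m)²)
V = 1.95 × 10^-1 V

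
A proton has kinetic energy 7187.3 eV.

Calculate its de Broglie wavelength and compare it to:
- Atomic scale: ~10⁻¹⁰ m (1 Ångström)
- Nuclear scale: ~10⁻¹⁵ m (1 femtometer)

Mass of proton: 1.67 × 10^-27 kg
λ = 3.38 × 10^-13 m, which is between nuclear and atomic scales.

Using λ = h/√(2mKE):

KE = 7187.3 eV = 1.152 × 10^-15 J

λ = h/√(2mKE)
λ = (6.626 × 10^-34 J·s) / √(2 × 1.67 × 10^-27 kg × 1.152 × 10^-15 J)
λ = 3.38 × 10^-13 m

Comparison:
- Atomic scale (10⁻¹⁰ m): λ is 0.0034× this size
- Nuclear scale (10⁻¹⁵ m): λ is 3.4e+02× this size

The wavelength is between nuclear and atomic scales.

This wavelength is appropriate for probing atomic structure but too large for nuclear physics experiments.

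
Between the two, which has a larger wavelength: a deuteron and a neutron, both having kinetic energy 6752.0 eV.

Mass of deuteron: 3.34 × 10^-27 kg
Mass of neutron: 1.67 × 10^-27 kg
The neutron has the longer wavelength.

Using λ = h/√(2mKE):

For deuteron: λ₁ = h/√(2m₁KE) = 2.46 × 10^-13 m
For neutron: λ₂ = h/√(2m₂KE) = 3.49 × 10^-13 m

Since λ ∝ 1/√m at constant kinetic energy, the lighter particle has the longer wavelength.

The neutron has the longer de Broglie wavelength.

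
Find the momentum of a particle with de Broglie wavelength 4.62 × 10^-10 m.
1.43 × 10^-24 kg·m/s

From the de Broglie relation λ = h/p, we solve for p:

p = h/λ
p = (6.626 × 10^-34 J·s) / (4.62 × 10^-10 m)
p = 1.43 × 10^-24 kg·m/s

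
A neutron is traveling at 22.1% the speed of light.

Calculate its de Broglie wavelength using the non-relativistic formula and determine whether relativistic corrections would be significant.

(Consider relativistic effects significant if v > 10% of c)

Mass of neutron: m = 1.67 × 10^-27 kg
Yes, relativistic corrections are needed.

Using the non-relativistic de Broglie formula λ = h/(mv):

v = 22.1% × c = 6.625 × 10^7 m/s

λ = h/(mv)
λ = (6.626 × 10^-34 J·s) / (1.67 × 10^-27 kg × 6.625 × 10^7 m/s)
λ = 5.99 × 10^-15 m

Since v = 22.1% of c > 10% of c, relativistic corrections ARE significant and the actual wavelength would differ from this non-relativistic estimate.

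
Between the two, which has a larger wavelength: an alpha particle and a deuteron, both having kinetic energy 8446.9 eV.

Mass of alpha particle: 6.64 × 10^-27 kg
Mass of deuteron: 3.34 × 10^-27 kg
The deuteron has the longer wavelength.

Using λ = h/√(2mKE):

For alpha particle: λ₁ = h/√(2m₁KE) = 1.56 × 10^-13 m
For deuteron: λ₂ = h/√(2m₂KE) = 2.20 × 10^-13 m

Since λ ∝ 1/√m at constant kinetic energy, the lighter particle has the longer wavelength.

The deuteron has the longer de Broglie wavelength.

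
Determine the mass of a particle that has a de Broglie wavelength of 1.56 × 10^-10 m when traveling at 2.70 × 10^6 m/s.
1.57 × 10^-30 kg

From the de Broglie relation λ = h/(mv), we solve for m:

m = h/(λv)
m = (6.626 × 10^-34 J·s) / (1.56 × 10^-10 m × 2.70 × 10^6 m/s)
m = 1.57 × 10^-30 kg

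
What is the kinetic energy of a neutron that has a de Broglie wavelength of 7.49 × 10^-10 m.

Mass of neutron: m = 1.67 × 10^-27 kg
2.34 × 10^-22 J (or 1.46 × 10^-3 eV)

From λ = h/√(2mKE), we solve for KE:

λ² = h²/(2mKE)
KE = h²/(2mλ²)
KE = (6.626 × 10^-34 J·s)² / (2 × 1.67 × 10^-27 kg × (7.49 × 10^-10 m)²)
KE = 2.34 × 10^-22 J
KE = 1.46 × 10^-3 eV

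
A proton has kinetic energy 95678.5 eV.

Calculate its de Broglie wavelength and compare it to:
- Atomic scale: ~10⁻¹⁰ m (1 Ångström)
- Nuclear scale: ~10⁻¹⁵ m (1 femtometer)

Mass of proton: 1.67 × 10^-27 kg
λ = 9.26 × 10^-14 m, which is between nuclear and atomic scales.

Using λ = h/√(2mKE):

KE = 95678.5 eV = 1.533 × 10^-14 J

λ = h/√(2mKE)
λ = (6.626 × 10^-34 J·s) / √(2 × 1.67 × 10^-27 kg × 1.533 × 10^-14 J)
λ = 9.26 × 10^-14 m

Comparison:
- Atomic scale (10⁻¹⁰ m): λ is 0.00093× this size
- Nuclear scale (10⁻¹⁵ m): λ is 93× this size

The wavelength is between nuclear and atomic scales.

This wavelength is appropriate for probing atomic structure but too large for nuclear physics experiments.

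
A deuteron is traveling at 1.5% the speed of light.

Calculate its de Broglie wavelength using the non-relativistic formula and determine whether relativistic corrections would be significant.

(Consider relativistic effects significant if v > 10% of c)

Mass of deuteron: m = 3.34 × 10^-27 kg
No, relativistic corrections are not needed.

Using the non-relativistic de Broglie formula λ = h/(mv):

v = 1.5% × c = 4.497 × 10^6 m/s

λ = h/(mv)
λ = (6.626 × 10^-34 J·s) / (3.34 × 10^-27 kg × 4.497 × 10^6 m/s)
λ = 4.41 × 10^-14 m

Since v = 1.5% of c < 10% of c, relativistic corrections are NOT significant and this non-relativistic result is a good approximation.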